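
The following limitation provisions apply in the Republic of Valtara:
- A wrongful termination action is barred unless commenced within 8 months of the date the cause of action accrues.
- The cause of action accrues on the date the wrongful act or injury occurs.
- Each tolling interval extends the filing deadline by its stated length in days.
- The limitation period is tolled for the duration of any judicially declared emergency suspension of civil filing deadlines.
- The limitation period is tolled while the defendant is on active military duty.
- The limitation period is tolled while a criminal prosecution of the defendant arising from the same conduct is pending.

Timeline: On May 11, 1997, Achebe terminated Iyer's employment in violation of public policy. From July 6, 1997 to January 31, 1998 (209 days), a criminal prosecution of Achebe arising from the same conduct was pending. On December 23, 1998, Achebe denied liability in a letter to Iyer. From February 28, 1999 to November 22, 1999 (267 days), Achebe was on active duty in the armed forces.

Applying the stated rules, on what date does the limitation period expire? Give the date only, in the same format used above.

August 8, 1998

The claim accrued on May 11, 1997, when the wrongful act occurred.
The untolled deadline — 8 months after May 11, 1997 — is January 11, 1998.
Because the pending criminal prosecution ran from July 6, 1997 to January 31, 1998, the deadline is extended by 209 days to August 8, 1998.
By the time the defendant's active military service began on February 28, 1999, the limitation period had already expired on August 8, 1998; that interval cannot revive it.
None of the other events listed affects the running of the period under the stated rules.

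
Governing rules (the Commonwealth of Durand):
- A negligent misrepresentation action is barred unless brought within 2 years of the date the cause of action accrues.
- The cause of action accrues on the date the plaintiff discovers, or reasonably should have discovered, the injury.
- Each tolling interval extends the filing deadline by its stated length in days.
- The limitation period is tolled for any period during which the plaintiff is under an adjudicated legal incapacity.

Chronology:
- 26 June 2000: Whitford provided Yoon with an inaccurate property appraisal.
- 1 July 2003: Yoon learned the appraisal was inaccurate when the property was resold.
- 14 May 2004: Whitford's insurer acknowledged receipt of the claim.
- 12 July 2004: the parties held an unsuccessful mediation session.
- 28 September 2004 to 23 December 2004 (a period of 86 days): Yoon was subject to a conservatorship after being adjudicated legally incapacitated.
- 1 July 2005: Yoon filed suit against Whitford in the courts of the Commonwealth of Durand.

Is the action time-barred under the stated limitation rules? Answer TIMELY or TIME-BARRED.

TIMELY

Under the discovery rule, the claim accrued on 1 July 2003, when Yoon discovered the injury — not on the 26 June 2000 date of the underlying act.
Adding the 2 years base period to 1 July 2003 gives a deadline of 1 July 2005, before any tolling.
Because the plaintiff's legal incapacity ran from 28 September 2004 to 23 December 2004, the deadline is extended by 86 days to 25 September 2005.
None of the other events listed affects the running of the period under the stated rules.
Yoon filed on 1 July 2005, before the 25 September 2005 deadline, so the action is timely.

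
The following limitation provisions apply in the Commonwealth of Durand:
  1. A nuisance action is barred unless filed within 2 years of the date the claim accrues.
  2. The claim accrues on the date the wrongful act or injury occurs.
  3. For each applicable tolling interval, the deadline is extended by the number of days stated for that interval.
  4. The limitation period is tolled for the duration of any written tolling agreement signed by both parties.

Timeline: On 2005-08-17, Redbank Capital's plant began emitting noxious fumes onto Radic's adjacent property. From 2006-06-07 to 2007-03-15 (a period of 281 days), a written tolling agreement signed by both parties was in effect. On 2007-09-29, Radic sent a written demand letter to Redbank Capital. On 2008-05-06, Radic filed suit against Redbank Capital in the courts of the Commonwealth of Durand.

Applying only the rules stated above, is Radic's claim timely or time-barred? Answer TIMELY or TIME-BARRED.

The claim accrued on 2005-08-17, when the wrongful act occurred.
2 years from 2005-08-17 is 2007-08-17.
The written tolling agreement from 2006-06-07 to 2007-03-15 tolled the period for 281 days, extending the deadline to 2008-05-24.
None of the other events listed affects the running of the period under the stated rules.
The 2008-05-06 filing precedes the 2008-05-24 deadline; the claim is timely.

TIMELY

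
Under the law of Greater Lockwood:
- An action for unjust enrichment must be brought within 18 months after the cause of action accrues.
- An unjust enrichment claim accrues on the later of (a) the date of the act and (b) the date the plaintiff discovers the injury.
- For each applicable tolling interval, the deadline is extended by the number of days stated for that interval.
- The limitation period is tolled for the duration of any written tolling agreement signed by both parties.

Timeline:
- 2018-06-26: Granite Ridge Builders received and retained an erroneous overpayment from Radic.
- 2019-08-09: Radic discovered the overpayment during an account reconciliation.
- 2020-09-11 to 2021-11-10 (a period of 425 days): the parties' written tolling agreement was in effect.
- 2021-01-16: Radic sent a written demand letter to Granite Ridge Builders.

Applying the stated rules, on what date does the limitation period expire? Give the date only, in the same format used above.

Because discovery on 2019-08-09 post-dates the 2018-06-26 act, accrual under the later-of rule falls on 2019-08-09.
18 months from 2019-08-09 is 2021-02-09.
Because the written tolling agreement ran from 2020-09-11 to 2021-11-10, the deadline is extended by 425 days to 2022-04-10.
None of the other events listed affects the running of the period under the stated rules.

2022-04-10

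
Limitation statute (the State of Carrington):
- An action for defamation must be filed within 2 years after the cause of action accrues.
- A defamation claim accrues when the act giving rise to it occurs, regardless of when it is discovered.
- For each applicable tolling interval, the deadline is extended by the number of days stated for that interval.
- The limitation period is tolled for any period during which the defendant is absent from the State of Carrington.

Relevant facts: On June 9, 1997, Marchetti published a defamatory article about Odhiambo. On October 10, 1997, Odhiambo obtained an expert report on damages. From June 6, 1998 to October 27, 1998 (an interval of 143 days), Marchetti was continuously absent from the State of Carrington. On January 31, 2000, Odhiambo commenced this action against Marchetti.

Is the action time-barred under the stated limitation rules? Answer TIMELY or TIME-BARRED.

TIME-BARRED

The cause of action accrued on June 9, 1997, the date of the act.
2 years from June 9, 1997 is June 9, 1999.
The period was tolled for 143 days by the defendant's absence from the jurisdiction (June 6, 1998 to October 27, 1998), pushing the deadline to October 30, 1999.
Nothing else in the chronology tolls or restarts the period.
Filing on January 31, 2000 missed the October 30, 1999 deadline — the action is time-barred.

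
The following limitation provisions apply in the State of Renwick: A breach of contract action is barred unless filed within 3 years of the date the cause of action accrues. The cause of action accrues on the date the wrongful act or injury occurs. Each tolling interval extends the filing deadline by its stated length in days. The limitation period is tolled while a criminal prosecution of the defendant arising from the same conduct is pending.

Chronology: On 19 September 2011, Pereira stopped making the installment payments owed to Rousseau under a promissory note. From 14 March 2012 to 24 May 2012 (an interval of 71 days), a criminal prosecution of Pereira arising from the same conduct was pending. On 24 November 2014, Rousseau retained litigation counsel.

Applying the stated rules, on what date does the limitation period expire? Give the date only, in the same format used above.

29 November 2014

The cause of action accrued on 19 September 2011, the date of the act.
Adding the 3 years base period to 19 September 2011 gives a deadline of 19 September 2014, before any tolling.
The period was tolled for 71 days by the pending criminal prosecution (14 March 2012 to 24 May 2012), pushing the deadline to 29 November 2014.
Nothing else in the chronology tolls or restarts the period.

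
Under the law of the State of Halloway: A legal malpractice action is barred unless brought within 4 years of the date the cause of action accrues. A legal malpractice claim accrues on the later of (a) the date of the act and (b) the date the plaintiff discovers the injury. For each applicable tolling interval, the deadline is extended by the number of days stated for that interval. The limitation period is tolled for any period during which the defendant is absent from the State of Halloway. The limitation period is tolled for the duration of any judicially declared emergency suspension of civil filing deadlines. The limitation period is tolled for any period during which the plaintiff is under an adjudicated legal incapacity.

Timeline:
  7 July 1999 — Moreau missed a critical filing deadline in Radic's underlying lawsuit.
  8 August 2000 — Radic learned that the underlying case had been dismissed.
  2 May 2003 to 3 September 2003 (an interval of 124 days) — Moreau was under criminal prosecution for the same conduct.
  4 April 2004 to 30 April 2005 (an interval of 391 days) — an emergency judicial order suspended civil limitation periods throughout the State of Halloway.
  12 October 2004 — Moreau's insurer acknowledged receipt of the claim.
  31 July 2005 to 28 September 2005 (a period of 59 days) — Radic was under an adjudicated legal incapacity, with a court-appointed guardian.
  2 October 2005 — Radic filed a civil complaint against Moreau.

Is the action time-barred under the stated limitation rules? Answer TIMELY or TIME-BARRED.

TIMELY

Taking the later of the act (7 July 1999) and discovery (8 August 2000), the claim accrued on 8 August 2000.
Adding the 4 years base period to 8 August 2000 gives a deadline of 8 August 2004, before any tolling.
The emergency suspension of filing deadlines from 4 April 2004 to 30 April 2005 tolled the period for 391 days, extending the deadline to 3 September 2005.
The plaintiff's legal incapacity from 31 July 2005 to 28 September 2005 tolled the period for 59 days, extending the deadline to 1 November 2005.
No stated provision tolls the period for a criminal prosecution, so the interval from 2 May 2003 to 3 September 2003 has no effect on the deadline.
The other events in the timeline have no effect on the limitation period under the stated rules.
Radic filed on 2 October 2005, before the 1 November 2005 deadline, so the action is timely.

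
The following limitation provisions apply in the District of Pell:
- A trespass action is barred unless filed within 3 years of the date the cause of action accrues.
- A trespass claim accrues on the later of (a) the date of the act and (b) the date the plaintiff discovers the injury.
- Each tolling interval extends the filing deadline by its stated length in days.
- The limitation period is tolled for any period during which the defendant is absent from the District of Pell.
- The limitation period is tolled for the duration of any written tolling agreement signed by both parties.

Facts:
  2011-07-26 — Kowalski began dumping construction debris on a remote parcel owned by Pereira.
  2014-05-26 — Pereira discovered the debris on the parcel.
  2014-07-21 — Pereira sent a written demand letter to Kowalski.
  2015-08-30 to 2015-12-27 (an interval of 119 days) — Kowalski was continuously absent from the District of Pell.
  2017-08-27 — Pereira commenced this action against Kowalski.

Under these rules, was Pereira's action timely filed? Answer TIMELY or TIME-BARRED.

TIMELY

Taking the later of the act (2011-07-26) and discovery (2014-05-26), the claim accrued on 2014-05-26.
Adding the 3 years base period to 2014-05-26 gives a deadline of 2017-05-26, before any tolling.
Because the defendant's absence from the jurisdiction ran from 2015-08-30 to 2015-12-27, the deadline is extended by 119 days to 2017-09-22.
None of the other events listed affects the running of the period under the stated rules.
The 2017-08-27 filing precedes the 2017-09-22 deadline; the claim is timely.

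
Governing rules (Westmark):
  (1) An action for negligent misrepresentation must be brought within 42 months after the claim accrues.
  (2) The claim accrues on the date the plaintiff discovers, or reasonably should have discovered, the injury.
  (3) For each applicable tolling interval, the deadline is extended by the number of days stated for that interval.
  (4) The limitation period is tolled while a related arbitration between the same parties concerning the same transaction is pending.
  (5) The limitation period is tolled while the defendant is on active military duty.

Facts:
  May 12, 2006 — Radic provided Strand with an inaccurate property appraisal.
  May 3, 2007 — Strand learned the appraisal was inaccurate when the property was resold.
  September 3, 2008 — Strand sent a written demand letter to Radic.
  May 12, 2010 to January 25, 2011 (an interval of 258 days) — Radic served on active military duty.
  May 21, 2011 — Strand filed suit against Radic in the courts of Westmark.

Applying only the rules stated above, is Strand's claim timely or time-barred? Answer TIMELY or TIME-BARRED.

Under the discovery rule, the claim accrued on May 3, 2007, when Strand discovered the injury — not on the May 12, 2006 date of the underlying act.
Adding the 42 months base period to May 3, 2007 gives a deadline of November 3, 2010, before any tolling.
The period was tolled for 258 days by the defendant's active military service (May 12, 2010 to January 25, 2011), pushing the deadline to July 19, 2011.
The other events in the timeline have no effect on the limitation period under the stated rules.
The May 21, 2011 filing precedes the July 19, 2011 deadline; the claim is timely.

TIMELY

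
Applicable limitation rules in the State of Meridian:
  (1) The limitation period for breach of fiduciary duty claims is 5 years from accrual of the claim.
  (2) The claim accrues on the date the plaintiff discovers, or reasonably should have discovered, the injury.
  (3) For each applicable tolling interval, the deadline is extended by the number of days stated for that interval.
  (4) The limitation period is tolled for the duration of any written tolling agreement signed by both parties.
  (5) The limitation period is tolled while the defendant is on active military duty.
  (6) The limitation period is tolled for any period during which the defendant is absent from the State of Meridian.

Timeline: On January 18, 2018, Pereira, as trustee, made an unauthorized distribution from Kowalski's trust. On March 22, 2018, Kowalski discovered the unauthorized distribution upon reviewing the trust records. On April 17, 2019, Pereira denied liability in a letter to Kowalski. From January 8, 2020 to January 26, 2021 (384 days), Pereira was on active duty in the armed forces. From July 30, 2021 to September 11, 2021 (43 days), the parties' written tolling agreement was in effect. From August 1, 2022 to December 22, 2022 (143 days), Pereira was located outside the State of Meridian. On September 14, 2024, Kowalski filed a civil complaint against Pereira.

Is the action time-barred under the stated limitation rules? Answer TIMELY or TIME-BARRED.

TIMELY

Accrual is tied to discovery, so the period began on March 22, 2018 rather than on January 18, 2018 when the act occurred.
Adding the 5 years base period to March 22, 2018 gives a deadline of March 22, 2023, before any tolling.
Because the defendant's active military service ran from January 8, 2020 to January 26, 2021, the deadline is extended by 384 days to April 9, 2024.
The written tolling agreement from July 30, 2021 to September 11, 2021 tolled the period for 43 days, extending the deadline to May 22, 2024.
The defendant's absence from the jurisdiction from August 1, 2022 to December 22, 2022 tolled the period for 143 days, extending the deadline to October 12, 2024.
The other events in the timeline have no effect on the limitation period under the stated rules.
Filing on September 14, 2024 beat the October 12, 2024 deadline — the action is timely.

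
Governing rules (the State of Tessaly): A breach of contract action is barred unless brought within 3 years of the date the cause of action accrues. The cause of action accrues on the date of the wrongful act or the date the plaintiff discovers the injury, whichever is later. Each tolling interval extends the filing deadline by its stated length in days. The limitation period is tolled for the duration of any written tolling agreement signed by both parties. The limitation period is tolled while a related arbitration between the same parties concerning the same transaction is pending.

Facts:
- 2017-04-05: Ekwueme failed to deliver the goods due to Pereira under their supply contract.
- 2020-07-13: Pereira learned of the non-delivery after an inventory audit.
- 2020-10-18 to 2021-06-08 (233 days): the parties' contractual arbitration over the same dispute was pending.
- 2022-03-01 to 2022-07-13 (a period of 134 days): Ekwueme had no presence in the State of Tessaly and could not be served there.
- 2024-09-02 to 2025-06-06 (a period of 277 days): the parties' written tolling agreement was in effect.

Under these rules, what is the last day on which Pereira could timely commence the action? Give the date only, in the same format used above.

Because discovery on 2020-07-13 post-dates the 2017-04-05 act, accrual under the later-of rule falls on 2020-07-13.
The untolled deadline — 3 years after 2020-07-13 — is 2023-07-13.
Because the pending related arbitration ran from 2020-10-18 to 2021-06-08, the deadline is extended by 233 days to 2024-03-02.
By the time the written tolling agreement began on 2024-09-02, the limitation period had already expired on 2024-03-02; that interval cannot revive it.
The defendant's absence from the jurisdiction from 2022-03-01 to 2022-07-13 does not toll the period, because no stated rule makes the defendant's absence a tolling event.

2024-03-02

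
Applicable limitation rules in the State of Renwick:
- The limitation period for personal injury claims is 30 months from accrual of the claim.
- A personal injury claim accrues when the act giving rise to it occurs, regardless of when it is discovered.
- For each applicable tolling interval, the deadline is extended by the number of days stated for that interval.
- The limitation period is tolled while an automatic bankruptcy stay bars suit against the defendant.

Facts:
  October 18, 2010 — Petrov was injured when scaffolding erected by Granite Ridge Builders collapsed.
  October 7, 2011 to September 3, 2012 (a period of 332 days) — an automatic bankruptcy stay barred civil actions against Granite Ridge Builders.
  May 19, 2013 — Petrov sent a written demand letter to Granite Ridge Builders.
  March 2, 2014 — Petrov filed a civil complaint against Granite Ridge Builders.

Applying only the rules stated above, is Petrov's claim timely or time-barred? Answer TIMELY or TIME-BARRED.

The claim accrued on October 18, 2010, the date of the act.
The untolled deadline — 30 months after October 18, 2010 — is April 18, 2013.
The automatic bankruptcy stay from October 7, 2011 to September 3, 2012 tolled the period for 332 days, extending the deadline to March 16, 2014.
None of the other events listed affects the running of the period under the stated rules.
Petrov filed on March 2, 2014, before the March 16, 2014 deadline, so the action is timely.

TIMELY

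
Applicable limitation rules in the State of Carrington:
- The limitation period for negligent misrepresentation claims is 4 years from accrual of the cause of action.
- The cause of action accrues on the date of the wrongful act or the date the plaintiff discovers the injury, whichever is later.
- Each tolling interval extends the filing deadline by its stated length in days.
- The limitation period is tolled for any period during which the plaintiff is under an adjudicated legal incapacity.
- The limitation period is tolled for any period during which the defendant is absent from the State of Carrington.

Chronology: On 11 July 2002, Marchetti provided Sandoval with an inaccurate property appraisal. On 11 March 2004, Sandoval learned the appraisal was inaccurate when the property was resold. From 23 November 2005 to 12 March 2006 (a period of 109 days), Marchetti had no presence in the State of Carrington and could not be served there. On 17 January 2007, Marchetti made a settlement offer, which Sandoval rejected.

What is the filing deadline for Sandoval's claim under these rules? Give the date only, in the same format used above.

Because discovery on 11 March 2004 post-dates the 11 July 2002 act, accrual under the later-of rule falls on 11 March 2004.
Adding the 4 years base period to 11 March 2004 gives a deadline of 11 March 2008, before any tolling.
The period was tolled for 109 days by the defendant's absence from the jurisdiction (23 November 2005 to 12 March 2006), pushing the deadline to 28 June 2008.
None of the other events listed affects the running of the period under the stated rules.

28 June 2008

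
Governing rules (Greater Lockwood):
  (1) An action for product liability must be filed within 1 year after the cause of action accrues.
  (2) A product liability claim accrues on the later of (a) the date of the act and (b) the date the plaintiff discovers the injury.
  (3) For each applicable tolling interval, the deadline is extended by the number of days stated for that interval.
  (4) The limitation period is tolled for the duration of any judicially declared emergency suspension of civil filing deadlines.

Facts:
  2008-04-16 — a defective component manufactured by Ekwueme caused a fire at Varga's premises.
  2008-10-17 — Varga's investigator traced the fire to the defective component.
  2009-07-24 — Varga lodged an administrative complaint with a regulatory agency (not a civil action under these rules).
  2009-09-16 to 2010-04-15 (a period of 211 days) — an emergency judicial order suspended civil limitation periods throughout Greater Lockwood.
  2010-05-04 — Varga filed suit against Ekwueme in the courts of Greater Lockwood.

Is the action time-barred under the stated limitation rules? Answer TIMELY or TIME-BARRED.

TIMELY

Because discovery on 2008-10-17 post-dates the 2008-04-16 act, accrual under the later-of rule falls on 2008-10-17.
The untolled deadline — 1 year after 2008-10-17 — is 2009-10-17.
The emergency suspension of filing deadlines from 2009-09-16 to 2010-04-15 tolled the period for 211 days, extending the deadline to 2010-05-16.
Nothing else in the chronology tolls or restarts the period.
The 2010-05-04 filing precedes the 2010-05-16 deadline; the claim is timely.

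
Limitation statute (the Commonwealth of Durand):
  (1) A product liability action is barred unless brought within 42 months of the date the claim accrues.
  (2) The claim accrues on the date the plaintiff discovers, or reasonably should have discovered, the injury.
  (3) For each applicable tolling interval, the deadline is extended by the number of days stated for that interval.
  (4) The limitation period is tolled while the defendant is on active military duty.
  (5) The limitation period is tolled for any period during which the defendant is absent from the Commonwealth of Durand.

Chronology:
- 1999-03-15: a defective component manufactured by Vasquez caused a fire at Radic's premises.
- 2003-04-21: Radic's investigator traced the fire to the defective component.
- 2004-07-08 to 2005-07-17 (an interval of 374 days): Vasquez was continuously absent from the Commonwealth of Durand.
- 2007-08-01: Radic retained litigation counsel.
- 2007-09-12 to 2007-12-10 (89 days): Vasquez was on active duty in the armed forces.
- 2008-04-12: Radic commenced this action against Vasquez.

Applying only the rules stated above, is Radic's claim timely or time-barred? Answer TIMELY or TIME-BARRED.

Accrual is tied to discovery, so the period began on 2003-04-21 rather than on 1999-03-15 when the act occurred.
42 months from 2003-04-21 is 2006-10-21.
The period was tolled for 374 days by the defendant's absence from the jurisdiction (2004-07-08 to 2005-07-17), pushing the deadline to 2007-10-30.
The period was tolled for 89 days by the defendant's active military service (2007-09-12 to 2007-12-10), pushing the deadline to 2008-01-27.
Nothing else in the chronology tolls or restarts the period.
Filing on 2008-04-12 missed the 2008-01-27 deadline — the action is time-barred.

TIME-BARRED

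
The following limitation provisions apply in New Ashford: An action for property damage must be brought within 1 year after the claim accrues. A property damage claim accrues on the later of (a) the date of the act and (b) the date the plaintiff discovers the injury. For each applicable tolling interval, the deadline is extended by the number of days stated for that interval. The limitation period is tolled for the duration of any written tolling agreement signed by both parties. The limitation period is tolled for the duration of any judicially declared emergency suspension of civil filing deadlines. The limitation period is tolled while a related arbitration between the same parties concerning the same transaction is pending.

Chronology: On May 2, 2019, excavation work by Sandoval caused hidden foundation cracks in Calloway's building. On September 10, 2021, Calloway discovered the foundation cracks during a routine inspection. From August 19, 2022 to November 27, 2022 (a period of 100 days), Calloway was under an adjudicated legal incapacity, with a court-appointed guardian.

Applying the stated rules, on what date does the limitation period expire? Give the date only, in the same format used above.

Taking the later of the act (May 2, 2019) and discovery (September 10, 2021), the claim accrued on September 10, 2021.
Adding the 1 year base period to September 10, 2021 gives a deadline of September 10, 2022, before any tolling.
No stated provision tolls the period for the plaintiff's incapacity, so the interval from August 19, 2022 to November 27, 2022 has no effect on the deadline.

September 10, 2022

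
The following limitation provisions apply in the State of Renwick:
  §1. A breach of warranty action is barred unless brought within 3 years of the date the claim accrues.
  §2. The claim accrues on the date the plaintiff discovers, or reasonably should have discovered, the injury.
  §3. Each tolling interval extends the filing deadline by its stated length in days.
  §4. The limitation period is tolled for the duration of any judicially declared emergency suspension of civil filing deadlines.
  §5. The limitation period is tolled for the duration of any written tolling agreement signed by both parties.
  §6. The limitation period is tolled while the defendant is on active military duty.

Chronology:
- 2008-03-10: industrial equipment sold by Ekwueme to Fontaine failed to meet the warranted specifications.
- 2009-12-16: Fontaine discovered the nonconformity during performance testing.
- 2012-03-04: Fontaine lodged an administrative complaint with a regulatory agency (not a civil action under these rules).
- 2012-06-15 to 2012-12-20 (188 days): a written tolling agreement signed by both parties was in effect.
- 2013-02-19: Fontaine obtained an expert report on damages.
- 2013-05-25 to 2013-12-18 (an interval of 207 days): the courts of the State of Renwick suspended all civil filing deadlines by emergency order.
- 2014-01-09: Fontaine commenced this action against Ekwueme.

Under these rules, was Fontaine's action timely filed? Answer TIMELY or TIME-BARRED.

The claim did not accrue until Fontaine discovered the injury on 2009-12-16; the 2008-03-10 act date does not start the clock under the stated rule.
3 years from 2009-12-16 is 2012-12-16.
The period was tolled for 188 days by the written tolling agreement (2012-06-15 to 2012-12-20), pushing the deadline to 2013-06-22.
Because the emergency suspension of filing deadlines ran from 2013-05-25 to 2013-12-18, the deadline is extended by 207 days to 2014-01-15.
The other events in the timeline have no effect on the limitation period under the stated rules.
Fontaine filed on 2014-01-09, before the 2014-01-15 deadline, so the action is timely.

TIMELY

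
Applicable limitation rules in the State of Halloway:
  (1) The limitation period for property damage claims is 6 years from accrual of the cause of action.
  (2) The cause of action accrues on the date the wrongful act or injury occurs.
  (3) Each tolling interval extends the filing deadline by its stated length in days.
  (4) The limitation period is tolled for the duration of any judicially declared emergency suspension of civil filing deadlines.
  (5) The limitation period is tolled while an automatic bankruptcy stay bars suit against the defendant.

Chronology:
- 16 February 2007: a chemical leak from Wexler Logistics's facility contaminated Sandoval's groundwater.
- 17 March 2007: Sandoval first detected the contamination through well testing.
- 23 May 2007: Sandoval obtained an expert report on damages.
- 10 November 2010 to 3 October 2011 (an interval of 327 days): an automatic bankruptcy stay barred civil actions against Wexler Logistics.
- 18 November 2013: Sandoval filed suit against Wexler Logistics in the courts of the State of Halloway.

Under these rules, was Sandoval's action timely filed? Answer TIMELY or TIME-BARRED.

Because the rule ties accrual to occurrence, the claim accrued on 16 February 2007, not on the 17 March 2007 discovery date.
The untolled deadline — 6 years after 16 February 2007 — is 16 February 2013.
Because the automatic bankruptcy stay ran from 10 November 2010 to 3 October 2011, the deadline is extended by 327 days to 9 January 2014.
None of the other events listed affects the running of the period under the stated rules.
Filing on 18 November 2013 beat the 9 January 2014 deadline — the action is timely.

TIMELY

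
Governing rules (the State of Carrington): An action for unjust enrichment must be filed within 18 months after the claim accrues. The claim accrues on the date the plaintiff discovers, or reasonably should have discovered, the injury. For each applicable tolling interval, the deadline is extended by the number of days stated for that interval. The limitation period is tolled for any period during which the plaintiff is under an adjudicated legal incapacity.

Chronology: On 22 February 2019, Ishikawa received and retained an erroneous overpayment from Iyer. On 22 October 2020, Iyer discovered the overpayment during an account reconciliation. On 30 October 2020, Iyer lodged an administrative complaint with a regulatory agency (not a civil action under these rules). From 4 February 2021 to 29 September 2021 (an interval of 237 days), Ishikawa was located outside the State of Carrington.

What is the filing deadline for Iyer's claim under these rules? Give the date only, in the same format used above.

Under the discovery rule, the claim accrued on 22 October 2020, when Iyer discovered the injury — not on the 22 February 2019 date of the underlying act.
The untolled deadline — 18 months after 22 October 2020 — is 22 April 2022.
Although the defendant's absence ran from 4 February 2021 to 29 September 2021, the stated rules do not make that a tolling event, so it is disregarded.
Nothing else in the chronology tolls or restarts the period.

22 April 2022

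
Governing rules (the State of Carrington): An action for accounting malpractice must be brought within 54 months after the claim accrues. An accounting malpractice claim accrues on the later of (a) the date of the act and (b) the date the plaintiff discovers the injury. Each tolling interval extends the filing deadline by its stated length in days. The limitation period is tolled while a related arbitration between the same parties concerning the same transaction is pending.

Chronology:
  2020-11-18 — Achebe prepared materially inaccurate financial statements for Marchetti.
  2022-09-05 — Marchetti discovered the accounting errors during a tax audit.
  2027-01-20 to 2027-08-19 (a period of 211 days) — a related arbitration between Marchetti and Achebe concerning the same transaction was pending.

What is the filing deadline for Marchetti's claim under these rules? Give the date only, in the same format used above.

2027-10-02

The claim accrued on 2022-09-05 — the later of the 2020-11-18 act and the 2022-09-05 discovery.
The untolled deadline — 54 months after 2022-09-05 — is 2027-03-05.
Because the pending related arbitration ran from 2027-01-20 to 2027-08-19, the deadline is extended by 211 days to 2027-10-02.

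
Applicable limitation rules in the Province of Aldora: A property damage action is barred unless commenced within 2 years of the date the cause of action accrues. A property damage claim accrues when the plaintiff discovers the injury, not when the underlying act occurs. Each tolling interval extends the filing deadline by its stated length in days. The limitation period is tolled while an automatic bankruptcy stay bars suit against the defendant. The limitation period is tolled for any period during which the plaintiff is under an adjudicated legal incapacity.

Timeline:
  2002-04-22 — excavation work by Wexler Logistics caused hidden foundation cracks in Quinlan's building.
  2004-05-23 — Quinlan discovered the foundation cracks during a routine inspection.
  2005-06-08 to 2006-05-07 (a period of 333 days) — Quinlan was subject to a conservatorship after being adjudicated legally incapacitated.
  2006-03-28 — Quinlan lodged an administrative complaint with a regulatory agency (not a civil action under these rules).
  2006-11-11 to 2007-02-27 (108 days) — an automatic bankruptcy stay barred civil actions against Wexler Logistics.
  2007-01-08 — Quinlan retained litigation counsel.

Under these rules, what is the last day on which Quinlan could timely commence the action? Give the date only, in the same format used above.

2007-08-07

The claim did not accrue until Quinlan discovered the injury on 2004-05-23; the 2002-04-22 act date does not start the clock under the stated rule.
The untolled deadline — 2 years after 2004-05-23 — is 2006-05-23.
The plaintiff's legal incapacity from 2005-06-08 to 2006-05-07 tolled the period for 333 days, extending the deadline to 2007-04-21.
The period was tolled for 108 days by the automatic bankruptcy stay (2006-11-11 to 2007-02-27), pushing the deadline to 2007-08-07.
The other events in the timeline have no effect on the limitation period under the stated rules.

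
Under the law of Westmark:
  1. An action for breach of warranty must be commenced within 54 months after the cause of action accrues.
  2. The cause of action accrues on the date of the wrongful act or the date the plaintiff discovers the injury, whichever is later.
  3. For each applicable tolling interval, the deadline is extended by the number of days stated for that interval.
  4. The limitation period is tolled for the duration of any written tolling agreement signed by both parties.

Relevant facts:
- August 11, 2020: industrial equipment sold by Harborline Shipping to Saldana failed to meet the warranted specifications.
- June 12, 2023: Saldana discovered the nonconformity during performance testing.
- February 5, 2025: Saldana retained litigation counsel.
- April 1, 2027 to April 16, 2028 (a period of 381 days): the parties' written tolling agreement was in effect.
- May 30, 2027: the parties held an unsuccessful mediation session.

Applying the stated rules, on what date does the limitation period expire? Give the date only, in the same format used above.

December 27, 2028

Because discovery on June 12, 2023 post-dates the August 11, 2020 act, accrual under the later-of rule falls on June 12, 2023.
Adding the 54 months base period to June 12, 2023 gives a deadline of December 12, 2027, before any tolling.
Because the written tolling agreement ran from April 1, 2027 to April 16, 2028, the deadline is extended by 381 days to December 27, 2028.
None of the other events listed affects the running of the period under the stated rules.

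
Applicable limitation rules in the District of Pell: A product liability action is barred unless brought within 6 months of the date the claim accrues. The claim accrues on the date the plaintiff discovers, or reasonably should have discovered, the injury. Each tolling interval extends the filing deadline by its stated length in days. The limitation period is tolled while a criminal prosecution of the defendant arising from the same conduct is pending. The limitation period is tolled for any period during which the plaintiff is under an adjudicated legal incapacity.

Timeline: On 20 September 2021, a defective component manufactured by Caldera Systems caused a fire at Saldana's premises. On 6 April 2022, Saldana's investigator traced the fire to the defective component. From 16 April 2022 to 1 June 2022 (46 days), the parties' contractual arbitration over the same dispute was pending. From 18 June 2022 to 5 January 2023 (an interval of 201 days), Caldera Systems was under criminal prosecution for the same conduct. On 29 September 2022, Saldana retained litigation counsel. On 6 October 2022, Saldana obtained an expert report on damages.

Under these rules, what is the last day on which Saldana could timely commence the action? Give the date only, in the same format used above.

25 April 2023

Under the discovery rule, the claim accrued on 6 April 2022, when Saldana discovered the injury — not on the 20 September 2021 date of the underlying act.
6 months from 6 April 2022 is 6 October 2022.
The pending criminal prosecution from 18 June 2022 to 5 January 2023 tolled the period for 201 days, extending the deadline to 25 April 2023.
The pending related arbitration from 16 April 2022 to 1 June 2022 does not toll the period, because no stated rule makes a pending arbitration a tolling event.
The other events in the timeline have no effect on the limitation period under the stated rules.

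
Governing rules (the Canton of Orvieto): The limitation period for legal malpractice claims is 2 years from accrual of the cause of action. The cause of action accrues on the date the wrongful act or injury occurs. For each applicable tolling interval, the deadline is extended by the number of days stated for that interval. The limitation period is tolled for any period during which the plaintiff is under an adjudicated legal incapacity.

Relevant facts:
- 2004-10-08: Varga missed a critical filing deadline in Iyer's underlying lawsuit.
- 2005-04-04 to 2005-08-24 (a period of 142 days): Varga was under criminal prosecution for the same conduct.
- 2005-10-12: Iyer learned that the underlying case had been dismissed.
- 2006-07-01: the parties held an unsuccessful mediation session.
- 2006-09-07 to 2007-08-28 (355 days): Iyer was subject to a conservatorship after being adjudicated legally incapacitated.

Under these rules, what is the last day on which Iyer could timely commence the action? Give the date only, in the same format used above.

The claim accrued on 2004-10-08, when the wrongful act occurred; under the stated occurrence rule the 2005-10-12 discovery does not delay accrual.
2 years from 2004-10-08 is 2006-10-08.
The plaintiff's legal incapacity from 2006-09-07 to 2007-08-28 tolled the period for 355 days, extending the deadline to 2007-09-28.
The pending criminal prosecution from 2005-04-04 to 2005-08-24 does not toll the period, because no stated rule makes a criminal prosecution a tolling event.
The other events in the timeline have no effect on the limitation period under the stated rules.

2007-09-28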